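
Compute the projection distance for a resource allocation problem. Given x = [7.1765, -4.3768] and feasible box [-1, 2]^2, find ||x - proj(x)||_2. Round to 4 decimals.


Project each component onto [-1, 2].
clip(7.1765) = 2.0, clip(-4.3768) = -1.0
Projection = [2.0, -1.0]
Squared diffs: [26.7962, 11.4028]
Distance = sqrt(38.199) = 6.1805


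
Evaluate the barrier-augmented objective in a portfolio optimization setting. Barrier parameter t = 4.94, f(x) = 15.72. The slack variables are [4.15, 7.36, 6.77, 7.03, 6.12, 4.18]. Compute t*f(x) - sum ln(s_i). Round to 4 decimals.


Step 1: Compute log-barrier.
ln values: [1.4231, 1.9961, 1.9125, 1.9502, 1.8116, 1.4303]
phi = -(1.4231 + 1.9961 + 1.9125 + 1.9502 + 1.8116 + 1.4303) = -10.5237
Step 2: Compute augmented objective.
t*f(x) = 4.94*15.72 = 77.6568
Total = 77.6568 - 10.5237 = 67.1331


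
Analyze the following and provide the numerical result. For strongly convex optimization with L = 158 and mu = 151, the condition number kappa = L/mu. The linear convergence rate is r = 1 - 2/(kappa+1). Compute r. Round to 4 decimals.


Step 1: Compute the condition number.
kappa = L/mu = 158/151 = 1.0464
Step 2: Compute the convergence rate.
r = 1 - 2/(kappa + 1) = 1 - 2*mu/(L + mu) = (L - mu)/(L + mu) = 7/309 = 0.0227


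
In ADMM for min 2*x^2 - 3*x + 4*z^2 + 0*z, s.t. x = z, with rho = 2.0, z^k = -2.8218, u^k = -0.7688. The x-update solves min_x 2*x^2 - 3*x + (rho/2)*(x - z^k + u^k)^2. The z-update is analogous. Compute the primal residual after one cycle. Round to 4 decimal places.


ADMM iteration with rho = 2.0, z^k = -2.8218, u^k = -0.7688
Step 1: x-update.
Minimize 2*x^2 - 3*x + (2.0/2)*(x + 2.8218 - 0.7688)^2
FOC: (2*2 + 2.0)*x = 3 + 2.0*(-2.8218 + 0.7688)
x^{k+1} = -0.1843
Step 2: z-update.
Minimize 4*z^2 + 0*z + (2.0/2)*(-0.1843 - z - 0.7688)^2
FOC: (2*4 + 2.0)*z = 0 + 2.0*(-0.1843 - 0.7688)
z^{k+1} = -0.1906
Step 3: u-update.
u^{k+1} = -0.7688 - 0.1843 + 0.1906 = -0.7625
Step 4: Primal residual = |-0.1843 + 0.1906| = 0.0063


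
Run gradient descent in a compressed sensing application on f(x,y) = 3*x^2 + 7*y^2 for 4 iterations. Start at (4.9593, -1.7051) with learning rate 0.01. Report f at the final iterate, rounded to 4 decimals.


Gradient descent on f(x,y) = 3*x^2 + 7*y^2.
Starting point: (4.9593, -1.7051), alpha = 0.01
Step 1: grad_x = 2*3*4.9593 = 29.7558, grad_y = 2*7*-1.7051 = -23.8714
  x_1 = 4.9593 - 0.01*29.7558 = 4.6617
  y_1 = -1.7051 - 0.01*-23.8714 = -1.4664
Step 2: grad_x = 2*3*4.6617 = 27.9705, grad_y = 2*7*-1.4664 = -20.5294
  x_2 = 4.6617 - 0.01*27.9705 = 4.382
  y_2 = -1.4664 - 0.01*-20.5294 = -1.2611
Step 3: grad_x = 2*3*4.382 = 26.2922, grad_y = 2*7*-1.2611 = -17.6553
  x_3 = 4.382 - 0.01*26.2922 = 4.1191
  y_3 = -1.2611 - 0.01*-17.6553 = -1.0845
Step 4: grad_x = 2*3*4.1191 = 24.7147, grad_y = 2*7*-1.0845 = -15.1835
  x_4 = 4.1191 - 0.01*24.7147 = 3.872
  y_4 = -1.0845 - 0.01*-15.1835 = -0.9327
f(3.872, -0.9327) = 3*3.872^2 + 7*(-0.9327)^2 = 51.066


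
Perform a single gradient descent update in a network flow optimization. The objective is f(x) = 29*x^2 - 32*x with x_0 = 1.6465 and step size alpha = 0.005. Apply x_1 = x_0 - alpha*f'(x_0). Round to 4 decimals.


We compute the gradient at x_0 and apply the update.
f'(x) = 58*x - 32
f'(1.6465) = 58*1.6465 - 32 = 63.497
x_1 = 1.6465 - 0.005*63.497 = 1.329


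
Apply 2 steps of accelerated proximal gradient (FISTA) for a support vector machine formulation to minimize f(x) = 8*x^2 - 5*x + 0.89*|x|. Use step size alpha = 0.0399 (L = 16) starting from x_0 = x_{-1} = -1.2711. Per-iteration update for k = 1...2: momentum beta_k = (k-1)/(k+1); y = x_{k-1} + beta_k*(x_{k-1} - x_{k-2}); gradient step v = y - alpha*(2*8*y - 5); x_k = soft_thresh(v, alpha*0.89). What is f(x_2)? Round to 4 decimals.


FISTA on f(x) = 8*x^2 - 5*x + 0.89*|x|
L = 16, alpha = 0.0399
Iteration 1: beta = 0.0, y = -1.2711 + 0.0*(-1.2711 + 1.2711) = -1.2711
  grad(y) = -25.3376, v = y - alpha*grad = -0.2601
  prox(v) = soft_thresh(-0.2601, 0.0355) = -0.2246
Iteration 2: beta = 0.3333, y = -0.2246 + 0.3333*(-0.2246 + 1.2711) = 0.1242
  grad(y) = -3.0127, v = y - alpha*grad = 0.2444
  prox(v) = soft_thresh(0.2444, 0.0355) = 0.2089
f(x_2) = 8*0.2089^2 - 5*0.2089 + 0.89*|0.2089| = -0.5095


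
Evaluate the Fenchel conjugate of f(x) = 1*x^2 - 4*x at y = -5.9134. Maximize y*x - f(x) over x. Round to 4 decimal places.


f*(y) = sup_x {y*x - a*x^2 - b*x} = sup_x {(y-b)*x - a*x^2}
FOC: (y - b) - 2a*x = 0 => x* = (y - b)/(2a)
x* = (-5.9134 + 4)/(2*1) = -0.9567
f*(-5.9134) = (y-b)^2/(4a) = (-5.9134 + 4)^2/(4*1)
= 3.6611/4 = 0.9153


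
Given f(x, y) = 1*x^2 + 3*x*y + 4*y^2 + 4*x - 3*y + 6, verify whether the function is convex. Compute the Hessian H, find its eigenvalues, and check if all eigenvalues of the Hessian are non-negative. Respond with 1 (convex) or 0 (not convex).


The Hessian of f(x,y) = 1*x^2 + 3*x*y + 4*y^2 + 4*x - 3*y + 6 is:
H = [[2, 3], [3, 8]]
Trace = 2 + 8 = 10
Determinant = 2*8 - (3)^2 = 7
Discriminant = (10)^2 - 4*7 = 72.0
Eigenvalues: lambda_1 = 0.7574, lambda_2 = 9.2426
The function is convex.

1


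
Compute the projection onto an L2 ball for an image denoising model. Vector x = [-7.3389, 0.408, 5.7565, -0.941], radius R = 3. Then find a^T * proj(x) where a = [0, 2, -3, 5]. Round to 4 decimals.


Step 1: Compute ||x|| (intermediates to 6 decimals).
||x|| = sqrt((-7.3389)^2 + 0.408^2 + 5.7565^2 + (-0.941)^2) = 9.383426
Step 2: Project.
Since ||x|| > R, scale = R/||x|| = 3/9.383426 = 0.319713, proj(x) = scale * x
proj(x) = [-2.346342, 0.130443, 1.840428, -0.30085]
Step 3: Dot product.
a^T * proj(x) = 0*(-2.346342) + 2*0.130443 - 3*1.840428 + 5*(-0.30085) = -6.7646


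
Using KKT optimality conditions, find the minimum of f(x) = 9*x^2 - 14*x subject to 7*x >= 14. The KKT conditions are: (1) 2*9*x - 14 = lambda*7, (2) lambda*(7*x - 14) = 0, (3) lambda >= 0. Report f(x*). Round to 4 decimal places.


Step 1: Try lambda = 0 (constraint inactive).
x_unc = 14/(2*9) = 0.7778
Check: 7*0.7778 = 5.4446 < 14 -- violated!
Step 2: Constraint must be active: 7*x = 14
x* = 14/7 = 2.0
lambda = (2*9*2.0 - 14)/7 = 3.1429
Step 3: Compute optimal value.
f(x*) = 9*2.0^2 - 14*2.0 = 8.0


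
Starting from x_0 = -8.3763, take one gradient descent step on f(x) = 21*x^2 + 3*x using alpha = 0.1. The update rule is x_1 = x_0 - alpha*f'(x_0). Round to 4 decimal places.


We compute the gradient at x_0 and apply the update.
f'(x) = 42*x + 3
f'(-8.3763) = 42*-8.3763 + 3 = -348.8046
x_1 = -8.3763 - 0.1*-348.8046 = 26.5042


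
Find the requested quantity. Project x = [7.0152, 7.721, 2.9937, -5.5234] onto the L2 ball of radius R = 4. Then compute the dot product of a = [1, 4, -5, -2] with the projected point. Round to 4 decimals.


Step 1: Compute ||x|| (intermediates to 6 decimals).
||x|| = sqrt(7.0152^2 + 7.721^2 + 2.9937^2 + (-5.5234)^2) = 12.177728
Step 2: Project.
Since ||x|| > R, scale = R/||x|| = 4/12.177728 = 0.328468, proj(x) = scale * x
proj(x) = [2.304269, 2.536101, 0.983335, -1.81426]
Step 3: Dot product.
a^T * proj(x) = 1*2.304269 + 4*2.536101 - 5*0.983335 - 2*(-1.81426) = 11.1605


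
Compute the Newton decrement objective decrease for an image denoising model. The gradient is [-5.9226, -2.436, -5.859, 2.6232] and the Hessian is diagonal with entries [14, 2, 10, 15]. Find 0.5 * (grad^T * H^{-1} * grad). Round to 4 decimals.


Step 1: H is diagonal, so H^(-1) * g = [-0.423, -1.218, -0.5859, 0.1749].
Step 2: g^T H^(-1) g = sum_i g_i^2 / H_ii
  = (-5.9226)^2/14 + (-2.436)^2/2 + (-5.859)^2/10 + (2.6232)^2/15
  = 2.5055 + 2.967 + 3.4328 + 0.4587 = 9.3641
Step 3: Objective decrease = 0.5 * g^T H^(-1) g = 4.682


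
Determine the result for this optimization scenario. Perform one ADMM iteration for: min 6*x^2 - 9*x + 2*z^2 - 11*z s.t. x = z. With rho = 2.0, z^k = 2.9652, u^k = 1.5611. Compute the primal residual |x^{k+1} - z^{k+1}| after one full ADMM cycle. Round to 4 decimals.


ADMM iteration with rho = 2.0, z^k = 2.9652, u^k = 1.5611
Step 1: x-update.
Minimize 6*x^2 - 9*x + (2.0/2)*(x - 2.9652 + 1.5611)^2
FOC: (2*6 + 2.0)*x = 9 + 2.0*(2.9652 - 1.5611)
x^{k+1} = 0.8434
Step 2: z-update.
Minimize 2*z^2 - 11*z + (2.0/2)*(0.8434 - z + 1.5611)^2
FOC: (2*2 + 2.0)*z = 11 + 2.0*(0.8434 + 1.5611)
z^{k+1} = 2.6348
Step 3: u-update.
u^{k+1} = 1.5611 + 0.8434 - 2.6348 = -0.2303
Step 4: Primal residual = |0.8434 - 2.6348| = 1.7914


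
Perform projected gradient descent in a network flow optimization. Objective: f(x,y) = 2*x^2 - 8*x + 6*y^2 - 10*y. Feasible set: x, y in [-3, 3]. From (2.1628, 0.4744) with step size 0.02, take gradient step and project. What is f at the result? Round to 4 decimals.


Step 1: Compute gradient at (2.1628, 0.4744).
grad_x = 2*2*2.1628 - 8 = 0.6512
grad_y = 2*6*0.4744 - 10 = -4.3072
Step 2: Gradient step.
x_raw = 2.1628 - 0.02*0.6512 = 2.1498
y_raw = 0.4744 - 0.02*-4.3072 = 0.5605
Step 3: Project onto [-3, 3].
x_proj = clip(2.1498) = 2.1498
y_proj = clip(0.5605) = 0.5605
Step 4: Evaluate f.
f(2.1498, 0.5605) = -11.6753


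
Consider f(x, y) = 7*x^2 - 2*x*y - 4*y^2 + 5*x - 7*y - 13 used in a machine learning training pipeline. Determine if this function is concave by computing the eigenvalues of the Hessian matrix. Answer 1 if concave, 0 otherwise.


The Hessian of f(x,y) = 7*x^2 - 2*x*y - 4*y^2 + 5*x - 7*y - 13 is:
H = [[14, -2], [-2, -8]]
Trace = 14 - 8 = 6
Determinant = 14*-8 - (-2)^2 = -116
Discriminant = (6)^2 - 4*-116 = 500.0
Eigenvalues: lambda_1 = -8.1803, lambda_2 = 14.1803
The function is not concave.

0


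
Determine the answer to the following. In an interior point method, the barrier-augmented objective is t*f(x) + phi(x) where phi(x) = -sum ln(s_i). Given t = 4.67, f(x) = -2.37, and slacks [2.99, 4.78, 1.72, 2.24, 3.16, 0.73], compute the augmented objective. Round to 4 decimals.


Step 1: Compute log-barrier.
ln values: [1.0953, 1.5644, 0.5423, 0.8065, 1.1506, -0.3147]
phi = -(1.0953 + 1.5644 + 0.5423 + 0.8065 + 1.1506 - 0.3147) = -4.8444
Step 2: Compute augmented objective.
t*f(x) = 4.67*-2.37 = -11.0679
Total = -11.0679 - 4.8444 = -15.9123


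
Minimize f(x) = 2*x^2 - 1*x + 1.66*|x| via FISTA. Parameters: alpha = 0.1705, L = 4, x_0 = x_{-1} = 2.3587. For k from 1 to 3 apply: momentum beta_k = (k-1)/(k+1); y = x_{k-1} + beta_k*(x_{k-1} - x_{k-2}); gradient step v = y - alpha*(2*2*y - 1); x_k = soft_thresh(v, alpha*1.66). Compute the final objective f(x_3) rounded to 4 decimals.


FISTA on f(x) = 2*x^2 - 1*x + 1.66*|x|
L = 4, alpha = 0.1705
Iteration 1: beta = 0.0, y = 2.3587 + 0.0*(2.3587 - 2.3587) = 2.3587
  grad(y) = 8.4348, v = y - alpha*grad = 0.9206
  prox(v) = soft_thresh(0.9206, 0.283) = 0.6375
Iteration 2: beta = 0.3333, y = 0.6375 + 0.3333*(0.6375 - 2.3587) = 0.0638
  grad(y) = -0.7447, v = y - alpha*grad = 0.1908
  prox(v) = soft_thresh(0.1908, 0.283) = 0.0
Iteration 3: beta = 0.5, y = 0.0 + 0.5*(0.0 - 0.6375) = -0.3188
  grad(y) = -2.2751, v = y - alpha*grad = 0.0691
  prox(v) = soft_thresh(0.0691, 0.283) = 0.0
f(x_3) = 2*0.0^2 - 1*0.0 + 1.66*|0.0| = 0.0


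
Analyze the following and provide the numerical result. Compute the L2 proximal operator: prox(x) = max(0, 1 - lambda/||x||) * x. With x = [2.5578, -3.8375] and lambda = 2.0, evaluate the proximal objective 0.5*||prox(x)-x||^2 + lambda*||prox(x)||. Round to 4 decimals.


Step 1: Compute ||x||.
||x|| = 4.6118
Step 2: Compute scaling factor.
scale = max(0, 1 - 2.0/4.6118) = 0.5663
Step 3: prox(x) = [1.4486, -2.1733]
||prox(x)|| = 2.6118
Step 4: Proximal objective.
0.5*||prox-x||^2 = 2.0
lambda*||prox|| = 5.2236
Total = 7.2236


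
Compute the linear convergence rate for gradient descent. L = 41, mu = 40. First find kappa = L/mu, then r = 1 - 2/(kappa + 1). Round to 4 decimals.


Step 1: Compute the condition number.
kappa = L/mu = 41/40 = 1.025
Step 2: Compute the convergence rate.
r = 1 - 2/(kappa + 1) = 1 - 2*mu/(L + mu) = (L - mu)/(L + mu) = 1/81 = 0.0123


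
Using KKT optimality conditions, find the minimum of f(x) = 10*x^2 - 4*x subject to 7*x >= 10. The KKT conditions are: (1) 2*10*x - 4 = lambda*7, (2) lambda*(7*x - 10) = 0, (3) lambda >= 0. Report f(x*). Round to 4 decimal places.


Step 1: Try lambda = 0 (constraint inactive).
x_unc = 4/(2*10) = 0.2
Check: 7*0.2 = 1.4 < 10 -- violated!
Step 2: Constraint must be active: 7*x = 10
x* = 10/7 = 1.4286 (rounded; the exact value 10/7 is used below)
lambda = (2*10*(10/7) - 4)/7 = 3.5102
Step 3: Compute optimal value.
f(x*) = 10*(10/7)^2 - 4*(10/7) = 14.6939


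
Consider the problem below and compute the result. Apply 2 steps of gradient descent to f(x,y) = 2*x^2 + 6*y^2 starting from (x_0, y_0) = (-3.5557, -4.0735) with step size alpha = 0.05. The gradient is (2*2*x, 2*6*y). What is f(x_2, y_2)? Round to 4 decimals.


Gradient descent on f(x,y) = 2*x^2 + 6*y^2.
Starting point: (-3.5557, -4.0735), alpha = 0.05
Step 1: grad_x = 2*2*-3.5557 = -14.2228, grad_y = 2*6*-4.0735 = -48.882
  x_1 = -3.5557 - 0.05*-14.2228 = -2.8446
  y_1 = -4.0735 - 0.05*-48.882 = -1.6294
Step 2: grad_x = 2*2*-2.8446 = -11.3782, grad_y = 2*6*-1.6294 = -19.5528
  x_2 = -2.8446 - 0.05*-11.3782 = -2.2756
  y_2 = -1.6294 - 0.05*-19.5528 = -0.6518
f(-2.2756, -0.6518) = 2*(-2.2756)^2 + 6*(-0.6518)^2 = 12.9059


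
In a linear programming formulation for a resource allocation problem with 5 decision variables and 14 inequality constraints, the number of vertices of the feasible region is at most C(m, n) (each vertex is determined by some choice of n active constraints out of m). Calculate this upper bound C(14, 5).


Each vertex corresponds to some choice of n active constraints out of m, so the number of vertices is at most C(m, n) = m! / (n!(m-n)!).
m = 14, n = 5
Numerator: 14 * 13 * 12 * 11 * 10
Denominator: 5! = 120
C(14, 5) = 2002


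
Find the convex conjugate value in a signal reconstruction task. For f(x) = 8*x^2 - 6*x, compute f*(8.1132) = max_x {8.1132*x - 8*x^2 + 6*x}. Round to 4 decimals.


f*(y) = sup_x {y*x - a*x^2 - b*x} = sup_x {(y-b)*x - a*x^2}
FOC: (y - b) - 2a*x = 0 => x* = (y - b)/(2a)
x* = (8.1132 + 6)/(2*8) = 0.8821
f*(8.1132) = (y-b)^2/(4a) = (8.1132 + 6)^2/(4*8)
= 199.1824/32 = 6.2245


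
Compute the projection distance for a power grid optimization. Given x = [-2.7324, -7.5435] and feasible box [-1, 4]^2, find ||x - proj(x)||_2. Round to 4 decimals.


Project each component onto [-1, 4].
clip(-2.7324) = -1.0, clip(-7.5435) = -1.0
Projection = [-1.0, -1.0]
Squared diffs: [3.0012, 42.8174]
Distance = sqrt(45.8186) = 6.7689


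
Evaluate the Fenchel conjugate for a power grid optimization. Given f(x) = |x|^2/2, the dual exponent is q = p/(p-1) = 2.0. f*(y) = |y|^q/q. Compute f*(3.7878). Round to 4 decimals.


The conjugate exponent q satisfies 1/p + 1/q = 1.
p = 2, so q = 2/(2 - 1) = 2.0
|y|^q = 3.7878^2.0 = 14.3474
f*(3.7878) = 14.3474 / 2.0 = 7.1737


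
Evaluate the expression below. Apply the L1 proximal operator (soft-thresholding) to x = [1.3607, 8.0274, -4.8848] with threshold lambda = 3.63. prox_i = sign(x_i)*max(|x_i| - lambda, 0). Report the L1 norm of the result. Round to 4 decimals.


Soft-thresholding with lambda = 3.63:
prox(1.3607) = sign(1.3607)*max(|1.3607| - 3.63, 0) = 0.0
prox(8.0274) = sign(8.0274)*max(|8.0274| - 3.63, 0) = 4.3974
prox(-4.8848) = sign(-4.8848)*max(|-4.8848| - 3.63, 0) = -1.2548
prox(x) = [0.0, 4.3974, -1.2548]
||prox(x)||_1 = 0.0 + 4.3974 + 1.2548 = 5.6522


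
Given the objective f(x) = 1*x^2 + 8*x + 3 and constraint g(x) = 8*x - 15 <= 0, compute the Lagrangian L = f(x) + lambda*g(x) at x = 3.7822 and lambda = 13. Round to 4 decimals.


Step 1: Evaluate f(x).
f(3.7822) = 1*3.7822^2 + 8*3.7822 + 3 = 47.5626
Step 2: Evaluate g(x).
g(3.7822) = 8*3.7822 - 15 = 15.2576
Step 3: Compute Lagrangian.
L = 47.5626 + 13*15.2576 = 245.9114


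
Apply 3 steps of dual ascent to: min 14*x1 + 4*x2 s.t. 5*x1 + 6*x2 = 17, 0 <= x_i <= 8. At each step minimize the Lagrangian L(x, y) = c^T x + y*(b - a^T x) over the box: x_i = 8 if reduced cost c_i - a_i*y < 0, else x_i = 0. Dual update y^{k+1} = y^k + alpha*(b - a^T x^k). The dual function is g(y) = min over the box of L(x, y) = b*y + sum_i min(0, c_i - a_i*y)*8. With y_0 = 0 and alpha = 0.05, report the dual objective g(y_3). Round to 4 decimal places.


Dual ascent for LP: min 14*x1 + 4*x2, 5*x1 + 6*x2 = 17, 0 <= x_i <= 8
Step 1: y^k = 0.0, reduced costs: (14.0, 4.0)
  x^k = (0.0, 0.0), subgradient = b - a^T x = 17.0
  y^{k+1} = 0.0 + 0.05*17.0 = 0.85
Step 2: y^k = 0.85, reduced costs: (9.75, -1.1)
  x^k = (0.0, 8.0), subgradient = b - a^T x = -31.0
  y^{k+1} = 0.85 + 0.05*-31.0 = -0.7
Step 3: y^k = -0.7, reduced costs: (17.5, 8.2)
  x^k = (0.0, 0.0), subgradient = b - a^T x = 17.0
  y^{k+1} = -0.7 + 0.05*17.0 = 0.15
Dual objective at y_3 = 0.15: reduced costs (13.25, 3.1), box minimizer x = (0.0, 0.0)
g(y_3) = b*y + (c1 - a1*y)*x1 + (c2 - a2*y)*x2 = 17*0.15 + 13.25*0.0 + 3.1*0.0 = 2.55 + 0.0 + 0.0 = 2.55


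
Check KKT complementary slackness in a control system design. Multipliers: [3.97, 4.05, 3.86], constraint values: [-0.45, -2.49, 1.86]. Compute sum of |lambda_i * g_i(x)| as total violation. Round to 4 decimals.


KKT complementary slackness check:
lambda_1 * g_1 = 3.97 * -0.45 = -1.7865
lambda_2 * g_2 = 4.05 * -2.49 = -10.0845
lambda_3 * g_3 = 3.86 * 1.86 = 7.1796
Total violation = 1.7865 + 10.0845 + 7.1796 = 19.0506


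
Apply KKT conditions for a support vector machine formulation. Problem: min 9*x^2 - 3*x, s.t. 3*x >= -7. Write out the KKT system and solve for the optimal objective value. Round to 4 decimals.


Step 1: Try lambda = 0 (constraint inactive).
Stationarity: 2*9*x - 3 = 0
x* = 3/(2*9) = 1/6 = 0.1667 (rounded; the exact value 1/6 is used below)
Check constraint: 3*0.1667 = 0.5001 >= -7 -- satisfied.
Step 2: Compute optimal value.
f(x*) = 9*(1/6)^2 - 3*(1/6) = -0.25


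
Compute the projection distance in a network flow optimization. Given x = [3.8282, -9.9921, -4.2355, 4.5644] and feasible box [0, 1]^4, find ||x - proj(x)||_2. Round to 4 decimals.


Project each component onto [0, 1].
clip(3.8282) = 1.0, clip(-9.9921) = 0.0, clip(-4.2355) = 0.0, clip(4.5644) = 1.0
Projection = [1.0, 0.0, 0.0, 1.0]
Squared diffs: [7.9987, 99.8421, 17.9395, 12.7049]
Distance = sqrt(138.4852) = 11.768


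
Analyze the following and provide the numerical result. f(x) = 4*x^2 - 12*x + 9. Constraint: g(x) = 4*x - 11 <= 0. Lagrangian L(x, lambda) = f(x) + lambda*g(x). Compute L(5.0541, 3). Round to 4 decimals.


Step 1: Evaluate f(x).
f(5.0541) = 4*5.0541^2 - 12*5.0541 + 9 = 50.5265
Step 2: Evaluate g(x).
g(5.0541) = 4*5.0541 - 11 = 9.2164
Step 3: Compute Lagrangian.
L = 50.5265 + 3*9.2164 = 78.1757


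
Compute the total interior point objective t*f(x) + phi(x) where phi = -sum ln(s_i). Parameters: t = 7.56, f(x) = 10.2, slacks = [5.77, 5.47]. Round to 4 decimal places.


Step 1: Compute log-barrier.
ln values: [1.7527, 1.6993]
phi = -(1.7527 + 1.6993) = -3.452
Step 2: Compute augmented objective.
t*f(x) = 7.56*10.2 = 77.112
Total = 77.112 - 3.452 = 73.66


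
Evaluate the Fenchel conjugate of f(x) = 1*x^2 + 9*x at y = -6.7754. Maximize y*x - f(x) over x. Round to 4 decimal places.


f*(y) = sup_x {y*x - a*x^2 - b*x} = sup_x {(y-b)*x - a*x^2}
FOC: (y - b) - 2a*x = 0 => x* = (y - b)/(2a)
x* = (-6.7754 - 9)/(2*1) = -7.8877
f*(-6.7754) = (y-b)^2/(4a) = (-6.7754 - 9)^2/(4*1)
= 248.8632/4 = 62.2158


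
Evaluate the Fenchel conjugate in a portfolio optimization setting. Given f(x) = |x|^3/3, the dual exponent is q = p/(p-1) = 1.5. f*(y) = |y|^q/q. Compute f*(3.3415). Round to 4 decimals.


The conjugate exponent q satisfies 1/p + 1/q = 1.
p = 3, so q = 3/(3 - 1) = 1.5
|y|^q = 3.3415^1.5 = 6.1082
f*(3.3415) = 6.1082 / 1.5 = 4.0721


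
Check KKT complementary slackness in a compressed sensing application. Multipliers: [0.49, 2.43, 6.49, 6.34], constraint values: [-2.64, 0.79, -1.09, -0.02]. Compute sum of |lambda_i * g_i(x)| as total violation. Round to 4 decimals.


KKT complementary slackness check:
lambda_1 * g_1 = 0.49 * -2.64 = -1.2936
lambda_2 * g_2 = 2.43 * 0.79 = 1.9197
lambda_3 * g_3 = 6.49 * -1.09 = -7.0741
lambda_4 * g_4 = 6.34 * -0.02 = -0.1268
Total violation = 1.2936 + 1.9197 + 7.0741 + 0.1268 = 10.4142


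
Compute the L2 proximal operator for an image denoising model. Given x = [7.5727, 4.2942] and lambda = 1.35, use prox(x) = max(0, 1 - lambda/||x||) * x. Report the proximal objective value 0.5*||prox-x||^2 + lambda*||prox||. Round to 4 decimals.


Step 1: Compute ||x||.
||x|| = 8.7055
Step 2: Compute scaling factor.
scale = max(0, 1 - 1.35/8.7055) = 0.8449
Step 3: prox(x) = [6.3984, 3.6283]
||prox(x)|| = 7.3555
Step 4: Proximal objective.
0.5*||prox-x||^2 = 0.9113
lambda*||prox|| = 9.9299
Total = 10.8412


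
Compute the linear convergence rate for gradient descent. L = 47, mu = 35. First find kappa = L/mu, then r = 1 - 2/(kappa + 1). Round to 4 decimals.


Step 1: Compute the condition number.
kappa = L/mu = 47/35 = 1.3429
Step 2: Compute the convergence rate.
r = 1 - 2/(kappa + 1) = 1 - 2*mu/(L + mu) = (L - mu)/(L + mu) = 12/82 = 0.1463


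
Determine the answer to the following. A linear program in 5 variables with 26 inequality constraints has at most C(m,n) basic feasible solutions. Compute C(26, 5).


Each vertex corresponds to some choice of n active constraints out of m, so the number of vertices is at most C(m, n) = m! / (n!(m-n)!).
m = 26, n = 5
Numerator: 26 * 25 * 24 * 23 * 22
Denominator: 5! = 120
C(26, 5) = 65780


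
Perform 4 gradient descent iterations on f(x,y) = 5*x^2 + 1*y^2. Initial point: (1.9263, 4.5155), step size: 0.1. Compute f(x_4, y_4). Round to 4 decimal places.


Gradient descent on f(x,y) = 5*x^2 + 1*y^2.
Starting point: (1.9263, 4.5155), alpha = 0.1
Step 1: grad_x = 2*5*1.9263 = 19.263, grad_y = 2*1*4.5155 = 9.031
  x_1 = 1.9263 - 0.1*19.263 = 0.0
  y_1 = 4.5155 - 0.1*9.031 = 3.6124
Step 2: grad_x = 2*5*0.0 = 0.0, grad_y = 2*1*3.6124 = 7.2248
  x_2 = 0.0 - 0.1*0.0 = 0.0
  y_2 = 3.6124 - 0.1*7.2248 = 2.8899
Step 3: grad_x = 2*5*0.0 = 0.0, grad_y = 2*1*2.8899 = 5.7798
  x_3 = 0.0 - 0.1*0.0 = 0.0
  y_3 = 2.8899 - 0.1*5.7798 = 2.3119
Step 4: grad_x = 2*5*0.0 = 0.0, grad_y = 2*1*2.3119 = 4.6239
  x_4 = 0.0 - 0.1*0.0 = 0.0
  y_4 = 2.3119 - 0.1*4.6239 = 1.8495
f(0.0, 1.8495) = 5*0.0^2 + 1*1.8495^2 = 3.4208


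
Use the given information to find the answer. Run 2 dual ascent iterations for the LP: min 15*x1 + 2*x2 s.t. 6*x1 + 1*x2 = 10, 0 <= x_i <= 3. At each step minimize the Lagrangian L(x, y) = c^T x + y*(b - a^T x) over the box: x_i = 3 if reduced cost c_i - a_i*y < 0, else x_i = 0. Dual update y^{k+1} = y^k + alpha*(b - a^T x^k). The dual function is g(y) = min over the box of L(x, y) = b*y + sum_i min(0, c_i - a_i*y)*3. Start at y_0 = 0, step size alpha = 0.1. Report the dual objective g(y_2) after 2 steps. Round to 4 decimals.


Dual ascent for LP: min 15*x1 + 2*x2, 6*x1 + 1*x2 = 10, 0 <= x_i <= 3
Step 1: y^k = 0.0, reduced costs: (15.0, 2.0)
  x^k = (0.0, 0.0), subgradient = b - a^T x = 10.0
  y^{k+1} = 0.0 + 0.1*10.0 = 1.0
Step 2: y^k = 1.0, reduced costs: (9.0, 1.0)
  x^k = (0.0, 0.0), subgradient = b - a^T x = 10.0
  y^{k+1} = 1.0 + 0.1*10.0 = 2.0
Dual objective at y_2 = 2.0: reduced costs (3.0, 0.0), box minimizer x = (0.0, 0.0)
g(y_2) = b*y + (c1 - a1*y)*x1 + (c2 - a2*y)*x2 = 10*2.0 + 3.0*0.0 + 0.0*0.0 = 20.0 + 0.0 + 0.0 = 20.0


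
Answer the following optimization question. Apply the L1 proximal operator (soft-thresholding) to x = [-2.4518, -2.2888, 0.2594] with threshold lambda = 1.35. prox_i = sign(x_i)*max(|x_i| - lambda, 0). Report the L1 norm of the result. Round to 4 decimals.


Soft-thresholding with lambda = 1.35:
prox(-2.4518) = sign(-2.4518)*max(|-2.4518| - 1.35, 0) = -1.1018
prox(-2.2888) = sign(-2.2888)*max(|-2.2888| - 1.35, 0) = -0.9388
prox(0.2594) = sign(0.2594)*max(|0.2594| - 1.35, 0) = 0.0
prox(x) = [-1.1018, -0.9388, 0.0]
||prox(x)||_1 = 1.1018 + 0.9388 + 0.0 = 2.0406


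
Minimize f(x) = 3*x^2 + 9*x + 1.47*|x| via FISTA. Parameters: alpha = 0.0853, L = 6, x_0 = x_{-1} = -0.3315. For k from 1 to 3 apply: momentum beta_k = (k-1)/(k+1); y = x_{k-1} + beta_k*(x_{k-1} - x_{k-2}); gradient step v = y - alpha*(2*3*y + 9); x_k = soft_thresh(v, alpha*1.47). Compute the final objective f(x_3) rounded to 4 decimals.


FISTA on f(x) = 3*x^2 + 9*x + 1.47*|x|
L = 6, alpha = 0.0853
Iteration 1: beta = 0.0, y = -0.3315 + 0.0*(-0.3315 + 0.3315) = -0.3315
  grad(y) = 7.011, v = y - alpha*grad = -0.9295
  prox(v) = soft_thresh(-0.9295, 0.1254) = -0.8041
Iteration 2: beta = 0.3333, y = -0.8041 + 0.3333*(-0.8041 + 0.3315) = -0.9617
  grad(y) = 3.2298, v = y - alpha*grad = -1.2372
  prox(v) = soft_thresh(-1.2372, 0.1254) = -1.1118
Iteration 3: beta = 0.5, y = -1.1118 + 0.5*(-1.1118 + 0.8041) = -1.2656
  grad(y) = 1.4062, v = y - alpha*grad = -1.3856
  prox(v) = soft_thresh(-1.3856, 0.1254) = -1.2602
f(x_3) = 3*(-1.2602)^2 + 9*(-1.2602) + 1.47*|-1.2602| = -4.725


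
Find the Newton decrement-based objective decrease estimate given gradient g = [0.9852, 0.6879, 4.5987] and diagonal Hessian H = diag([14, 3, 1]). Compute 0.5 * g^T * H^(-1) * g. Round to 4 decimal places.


Step 1: H is diagonal, so H^(-1) * g = [0.0704, 0.2293, 4.5987].
Step 2: g^T H^(-1) g = sum_i g_i^2 / H_ii
  = (0.9852)^2/14 + (0.6879)^2/3 + (4.5987)^2/1
  = 0.0693 + 0.1577 + 21.148 = 21.3751
Step 3: Objective decrease = 0.5 * g^T H^(-1) g = 10.6876


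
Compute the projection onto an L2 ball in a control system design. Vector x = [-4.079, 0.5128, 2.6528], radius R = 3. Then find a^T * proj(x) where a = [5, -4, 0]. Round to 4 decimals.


Step 1: Compute ||x|| (intermediates to 6 decimals).
||x|| = sqrt((-4.079)^2 + 0.5128^2 + 2.6528^2) = 4.892704
Step 2: Project.
Since ||x|| > R, scale = R/||x|| = 3/4.892704 = 0.613158, proj(x) = scale * x
proj(x) = [-2.501071, 0.314427, 1.626586]
Step 3: Dot product.
a^T * proj(x) = 5*(-2.501071) - 4*0.314427 + 0*1.626586 = -13.7631


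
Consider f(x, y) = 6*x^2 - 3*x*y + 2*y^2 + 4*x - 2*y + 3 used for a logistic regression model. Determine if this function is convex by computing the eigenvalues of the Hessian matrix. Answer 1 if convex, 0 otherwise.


The Hessian of f(x,y) = 6*x^2 - 3*x*y + 2*y^2 + 4*x - 2*y + 3 is:
H = [[12, -3], [-3, 4]]
Trace = 12 + 4 = 16
Determinant = 12*4 - (-3)^2 = 39
Discriminant = (16)^2 - 4*39 = 100.0
Eigenvalues: lambda_1 = 3.0, lambda_2 = 13.0
The function is convex.

1


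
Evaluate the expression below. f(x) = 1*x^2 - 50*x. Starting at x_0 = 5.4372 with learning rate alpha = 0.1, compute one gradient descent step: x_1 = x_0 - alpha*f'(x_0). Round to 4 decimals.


We compute the gradient at x_0 and apply the update.
f'(x) = 2*x - 50
f'(5.4372) = 2*5.4372 - 50 = -39.1256
x_1 = 5.4372 - 0.1*-39.1256 = 9.3498


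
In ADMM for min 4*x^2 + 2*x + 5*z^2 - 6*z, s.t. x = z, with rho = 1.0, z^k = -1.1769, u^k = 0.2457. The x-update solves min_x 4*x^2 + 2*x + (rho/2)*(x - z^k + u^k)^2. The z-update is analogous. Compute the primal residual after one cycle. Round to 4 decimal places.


ADMM iteration with rho = 1.0, z^k = -1.1769, u^k = 0.2457
Step 1: x-update.
Minimize 4*x^2 + 2*x + (1.0/2)*(x + 1.1769 + 0.2457)^2
FOC: (2*4 + 1.0)*x = -2 + 1.0*(-1.1769 - 0.2457)
x^{k+1} = -0.3803
Step 2: z-update.
Minimize 5*z^2 - 6*z + (1.0/2)*(-0.3803 - z + 0.2457)^2
FOC: (2*5 + 1.0)*z = 6 + 1.0*(-0.3803 + 0.2457)
z^{k+1} = 0.5332
Step 3: u-update.
u^{k+1} = 0.2457 - 0.3803 - 0.5332 = -0.6678
Step 4: Primal residual = |-0.3803 - 0.5332| = 0.9135


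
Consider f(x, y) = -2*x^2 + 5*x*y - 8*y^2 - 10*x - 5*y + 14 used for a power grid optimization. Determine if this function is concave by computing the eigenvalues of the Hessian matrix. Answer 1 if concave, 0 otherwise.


The Hessian of f(x,y) = -2*x^2 + 5*x*y - 8*y^2 - 10*x - 5*y + 14 is:
H = [[-4, 5], [5, -16]]
Trace = -4 - 16 = -20
Determinant = -4*-16 - (5)^2 = 39
Discriminant = (-20)^2 - 4*39 = 244.0
Eigenvalues: lambda_1 = -17.8102, lambda_2 = -2.1898
The function is concave.

1


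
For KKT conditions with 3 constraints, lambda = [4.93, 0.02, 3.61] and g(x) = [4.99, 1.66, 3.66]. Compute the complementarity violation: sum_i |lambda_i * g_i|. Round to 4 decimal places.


KKT complementary slackness check:
lambda_1 * g_1 = 4.93 * 4.99 = 24.6007
lambda_2 * g_2 = 0.02 * 1.66 = 0.0332
lambda_3 * g_3 = 3.61 * 3.66 = 13.2126
Total violation = 24.6007 + 0.0332 + 13.2126 = 37.8465


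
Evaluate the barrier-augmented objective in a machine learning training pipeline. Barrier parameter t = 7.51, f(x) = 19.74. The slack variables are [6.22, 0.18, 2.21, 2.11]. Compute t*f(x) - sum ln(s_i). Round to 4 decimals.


Step 1: Compute log-barrier.
ln values: [1.8278, -1.7148, 0.793, 0.7467]
phi = -(1.8278 - 1.7148 + 0.793 + 0.7467) = -1.6527
Step 2: Compute augmented objective.
t*f(x) = 7.51*19.74 = 148.2474
Total = 148.2474 - 1.6527 = 146.5947


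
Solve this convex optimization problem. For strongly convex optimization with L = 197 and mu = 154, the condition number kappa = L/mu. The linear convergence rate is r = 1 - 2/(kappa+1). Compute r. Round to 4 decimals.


Step 1: Compute the condition number.
kappa = L/mu = 197/154 = 1.2792
Step 2: Compute the convergence rate.
r = 1 - 2/(kappa + 1) = 1 - 2*mu/(L + mu) = (L - mu)/(L + mu) = 43/351 = 0.1225


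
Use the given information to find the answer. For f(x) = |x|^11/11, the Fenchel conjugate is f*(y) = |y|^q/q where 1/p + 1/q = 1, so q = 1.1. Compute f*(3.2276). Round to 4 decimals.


The conjugate exponent q satisfies 1/p + 1/q = 1.
p = 11, so q = 11/(11 - 1) = 1.1
|y|^q = 3.2276^1.1 = 3.6288
f*(3.2276) = 3.6288 / 1.1 = 3.2989


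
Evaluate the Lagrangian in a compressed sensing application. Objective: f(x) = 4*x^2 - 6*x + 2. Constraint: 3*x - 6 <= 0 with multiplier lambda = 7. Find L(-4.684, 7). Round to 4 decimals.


Step 1: Evaluate f(x).
f(-4.684) = 4*(-4.684)^2 - 6*(-4.684) + 2 = 117.8634
Step 2: Evaluate g(x).
g(-4.684) = 3*-4.684 - 6 = -20.052
Step 3: Compute Lagrangian.
L = 117.8634 + 7*-20.052 = -22.5006


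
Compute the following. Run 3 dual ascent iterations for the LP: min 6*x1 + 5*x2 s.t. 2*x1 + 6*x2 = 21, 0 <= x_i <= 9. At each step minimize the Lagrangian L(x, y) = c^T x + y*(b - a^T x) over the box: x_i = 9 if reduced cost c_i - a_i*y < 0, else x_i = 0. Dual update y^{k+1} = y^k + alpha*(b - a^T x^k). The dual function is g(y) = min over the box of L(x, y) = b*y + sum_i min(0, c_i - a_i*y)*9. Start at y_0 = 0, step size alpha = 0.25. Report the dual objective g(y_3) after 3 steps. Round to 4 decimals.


Dual ascent for LP: min 6*x1 + 5*x2, 2*x1 + 6*x2 = 21, 0 <= x_i <= 9
Step 1: y^k = 0.0, reduced costs: (6.0, 5.0)
  x^k = (0.0, 0.0), subgradient = b - a^T x = 21.0
  y^{k+1} = 0.0 + 0.25*21.0 = 5.25
Step 2: y^k = 5.25, reduced costs: (-4.5, -26.5)
  x^k = (9.0, 9.0), subgradient = b - a^T x = -51.0
  y^{k+1} = 5.25 + 0.25*-51.0 = -7.5
Step 3: y^k = -7.5, reduced costs: (21.0, 50.0)
  x^k = (0.0, 0.0), subgradient = b - a^T x = 21.0
  y^{k+1} = -7.5 + 0.25*21.0 = -2.25
Dual objective at y_3 = -2.25: reduced costs (10.5, 18.5), box minimizer x = (0.0, 0.0)
g(y_3) = b*y + (c1 - a1*y)*x1 + (c2 - a2*y)*x2 = 21*(-2.25) + 10.5*0.0 + 18.5*0.0 = -47.25 + 0.0 + 0.0 = -47.25


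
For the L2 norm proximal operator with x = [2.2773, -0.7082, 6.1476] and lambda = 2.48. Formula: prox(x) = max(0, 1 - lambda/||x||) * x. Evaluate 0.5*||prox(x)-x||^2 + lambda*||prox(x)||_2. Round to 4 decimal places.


Step 1: Compute ||x||.
||x|| = 6.594
Step 2: Compute scaling factor.
scale = max(0, 1 - 2.48/6.594) = 0.6239
Step 3: prox(x) = [1.4208, -0.4418, 3.8355]
||prox(x)|| = 4.114
Step 4: Proximal objective.
0.5*||prox-x||^2 = 3.0752
lambda*||prox|| = 10.2027
Total = 13.2779


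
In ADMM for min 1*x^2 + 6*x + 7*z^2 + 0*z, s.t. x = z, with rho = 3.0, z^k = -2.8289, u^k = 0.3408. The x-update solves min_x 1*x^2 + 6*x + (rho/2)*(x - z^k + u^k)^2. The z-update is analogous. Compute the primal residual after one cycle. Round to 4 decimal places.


ADMM iteration with rho = 3.0, z^k = -2.8289, u^k = 0.3408
Step 1: x-update.
Minimize 1*x^2 + 6*x + (3.0/2)*(x + 2.8289 + 0.3408)^2
FOC: (2*1 + 3.0)*x = -6 + 3.0*(-2.8289 - 0.3408)
x^{k+1} = -3.1018
Step 2: z-update.
Minimize 7*z^2 + 0*z + (3.0/2)*(-3.1018 - z + 0.3408)^2
FOC: (2*7 + 3.0)*z = 0 + 3.0*(-3.1018 + 0.3408)
z^{k+1} = -0.4872
Step 3: u-update.
u^{k+1} = 0.3408 - 3.1018 + 0.4872 = -2.2738
Step 4: Primal residual = |-3.1018 + 0.4872| = 2.6146


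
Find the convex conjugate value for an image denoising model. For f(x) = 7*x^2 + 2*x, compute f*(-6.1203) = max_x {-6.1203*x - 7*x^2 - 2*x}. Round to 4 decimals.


f*(y) = sup_x {y*x - a*x^2 - b*x} = sup_x {(y-b)*x - a*x^2}
FOC: (y - b) - 2a*x = 0 => x* = (y - b)/(2a)
x* = (-6.1203 - 2)/(2*7) = -0.58
f*(-6.1203) = (y-b)^2/(4a) = (-6.1203 - 2)^2/(4*7)
= 65.9393/28 = 2.355


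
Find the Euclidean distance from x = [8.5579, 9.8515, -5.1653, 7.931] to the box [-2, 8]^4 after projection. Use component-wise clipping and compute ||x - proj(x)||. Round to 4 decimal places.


Project each component onto [-2, 8].
clip(8.5579) = 8.0, clip(9.8515) = 8.0, clip(-5.1653) = -2.0, clip(7.931) = 7.931
Projection = [8.0, 8.0, -2.0, 7.931]
Squared diffs: [0.3113, 3.4281, 10.0191, 0.0]
Distance = sqrt(13.7585) = 3.7092


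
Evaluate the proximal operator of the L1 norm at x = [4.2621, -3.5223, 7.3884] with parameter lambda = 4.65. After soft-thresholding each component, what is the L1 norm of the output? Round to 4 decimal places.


Soft-thresholding with lambda = 4.65:
prox(4.2621) = sign(4.2621)*max(|4.2621| - 4.65, 0) = 0.0
prox(-3.5223) = sign(-3.5223)*max(|-3.5223| - 4.65, 0) = 0.0
prox(7.3884) = sign(7.3884)*max(|7.3884| - 4.65, 0) = 2.7384
prox(x) = [0.0, 0.0, 2.7384]
||prox(x)||_1 = 0.0 + 0.0 + 2.7384 = 2.7384


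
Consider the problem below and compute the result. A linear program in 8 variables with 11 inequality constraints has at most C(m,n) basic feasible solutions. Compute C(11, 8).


Each vertex corresponds to some choice of n active constraints out of m, so the number of vertices is at most C(m, n) = m! / (n!(m-n)!).
m = 11, n = 8
Numerator: 11 * 10 * 9 * 8 * 7 * 6 * 5 * 4
Denominator: 8! = 40320
C(11, 8) = 165


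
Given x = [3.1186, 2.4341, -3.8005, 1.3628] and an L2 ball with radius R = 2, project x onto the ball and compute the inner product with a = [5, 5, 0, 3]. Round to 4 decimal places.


Step 1: Compute ||x|| (intermediates to 6 decimals).
||x|| = sqrt(3.1186^2 + 2.4341^2 + (-3.8005)^2 + 1.3628^2) = 5.652569
Step 2: Project.
Since ||x|| > R, scale = R/||x|| = 2/5.652569 = 0.353821, proj(x) = scale * x
proj(x) = [1.103426, 0.861236, -1.344697, 0.482187]
Step 3: Dot product.
a^T * proj(x) = 5*1.103426 + 5*0.861236 + 0*(-1.344697) + 3*0.482187 = 11.2699


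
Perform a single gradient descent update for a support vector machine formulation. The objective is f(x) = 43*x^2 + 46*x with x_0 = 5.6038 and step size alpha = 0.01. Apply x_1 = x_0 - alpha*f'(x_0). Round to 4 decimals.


We compute the gradient at x_0 and apply the update.
f'(x) = 86*x + 46
f'(5.6038) = 86*5.6038 + 46 = 527.9268
x_1 = 5.6038 - 0.01*527.9268 = 0.3245


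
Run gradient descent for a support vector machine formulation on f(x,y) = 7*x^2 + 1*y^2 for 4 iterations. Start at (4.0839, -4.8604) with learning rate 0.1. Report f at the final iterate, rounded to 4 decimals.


Gradient descent on f(x,y) = 7*x^2 + 1*y^2.
Starting point: (4.0839, -4.8604), alpha = 0.1
Step 1: grad_x = 2*7*4.0839 = 57.1746, grad_y = 2*1*-4.8604 = -9.7208
  x_1 = 4.0839 - 0.1*57.1746 = -1.6336
  y_1 = -4.8604 - 0.1*-9.7208 = -3.8883
Step 2: grad_x = 2*7*-1.6336 = -22.8698, grad_y = 2*1*-3.8883 = -7.7766
  x_2 = -1.6336 - 0.1*-22.8698 = 0.6534
  y_2 = -3.8883 - 0.1*-7.7766 = -3.1107
Step 3: grad_x = 2*7*0.6534 = 9.1479, grad_y = 2*1*-3.1107 = -6.2213
  x_3 = 0.6534 - 0.1*9.1479 = -0.2614
  y_3 = -3.1107 - 0.1*-6.2213 = -2.4885
Step 4: grad_x = 2*7*-0.2614 = -3.6592, grad_y = 2*1*-2.4885 = -4.977
  x_4 = -0.2614 - 0.1*-3.6592 = 0.1045
  y_4 = -2.4885 - 0.1*-4.977 = -1.9908
f(0.1045, -1.9908) = 7*0.1045^2 + 1*(-1.9908)^2 = 4.0399


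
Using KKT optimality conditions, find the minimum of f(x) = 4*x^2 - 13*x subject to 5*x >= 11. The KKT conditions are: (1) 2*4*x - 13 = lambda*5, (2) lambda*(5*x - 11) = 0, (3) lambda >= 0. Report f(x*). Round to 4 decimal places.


Step 1: Try lambda = 0 (constraint inactive).
x_unc = 13/(2*4) = 1.625
Check: 5*1.625 = 8.125 < 11 -- violated!
Step 2: Constraint must be active: 5*x = 11
x* = 11/5 = 2.2
lambda = (2*4*2.2 - 13)/5 = 0.92
Step 3: Compute optimal value.
f(x*) = 4*2.2^2 - 13*2.2 = -9.24


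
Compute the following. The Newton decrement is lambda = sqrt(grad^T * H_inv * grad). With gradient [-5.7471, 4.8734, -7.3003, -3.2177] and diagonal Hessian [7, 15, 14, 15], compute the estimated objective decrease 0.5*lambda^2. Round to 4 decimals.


Step 1: H is diagonal, so H^(-1) * g = [-0.821, 0.3249, -0.5215, -0.2145].
Step 2: g^T H^(-1) g = sum_i g_i^2 / H_ii
  = (-5.7471)^2/7 + (4.8734)^2/15 + (-7.3003)^2/14 + (-3.2177)^2/15
  = 4.7185 + 1.5833 + 3.8067 + 0.6902 = 10.7988
Step 3: Objective decrease = 0.5 * g^T H^(-1) g = 5.3994


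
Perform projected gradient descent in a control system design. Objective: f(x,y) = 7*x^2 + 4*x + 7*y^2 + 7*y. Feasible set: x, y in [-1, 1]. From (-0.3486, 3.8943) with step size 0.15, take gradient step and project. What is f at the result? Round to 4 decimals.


Step 1: Compute gradient at (-0.3486, 3.8943).
grad_x = 2*7*-0.3486 + 4 = -0.8804
grad_y = 2*7*3.8943 + 7 = 61.5202
Step 2: Gradient step.
x_raw = -0.3486 - 0.15*-0.8804 = -0.2165
y_raw = 3.8943 - 0.15*61.5202 = -5.3337
Step 3: Project onto [-1, 1].
x_proj = clip(-0.2165) = -0.2165
y_proj = clip(-5.3337) = -1.0
Step 4: Evaluate f.
f(-0.2165, -1.0) = -0.5379


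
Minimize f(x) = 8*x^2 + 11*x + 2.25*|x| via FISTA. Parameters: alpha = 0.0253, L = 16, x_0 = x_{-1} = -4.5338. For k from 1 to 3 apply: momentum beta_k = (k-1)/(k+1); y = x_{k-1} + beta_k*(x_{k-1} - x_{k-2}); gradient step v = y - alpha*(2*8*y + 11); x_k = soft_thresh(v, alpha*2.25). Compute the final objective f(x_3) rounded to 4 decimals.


FISTA on f(x) = 8*x^2 + 11*x + 2.25*|x|
L = 16, alpha = 0.0253
Iteration 1: beta = 0.0, y = -4.5338 + 0.0*(-4.5338 + 4.5338) = -4.5338
  grad(y) = -61.5408, v = y - alpha*grad = -2.9768
  prox(v) = soft_thresh(-2.9768, 0.0569) = -2.9199
Iteration 2: beta = 0.3333, y = -2.9199 + 0.3333*(-2.9199 + 4.5338) = -2.3819
  grad(y) = -27.1108, v = y - alpha*grad = -1.696
  prox(v) = soft_thresh(-1.696, 0.0569) = -1.6391
Iteration 3: beta = 0.5, y = -1.6391 + 0.5*(-1.6391 + 2.9199) = -0.9987
  grad(y) = -4.9792, v = y - alpha*grad = -0.8727
  prox(v) = soft_thresh(-0.8727, 0.0569) = -0.8158
f(x_3) = 8*(-0.8158)^2 + 11*(-0.8158) + 2.25*|-0.8158| = -1.814


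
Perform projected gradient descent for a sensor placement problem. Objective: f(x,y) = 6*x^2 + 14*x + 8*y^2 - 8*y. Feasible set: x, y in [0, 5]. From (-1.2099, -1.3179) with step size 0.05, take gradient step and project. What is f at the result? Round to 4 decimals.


Step 1: Compute gradient at (-1.2099, -1.3179).
grad_x = 2*6*-1.2099 + 14 = -0.5188
grad_y = 2*8*-1.3179 - 8 = -29.0864
Step 2: Gradient step.
x_raw = -1.2099 - 0.05*-0.5188 = -1.184
y_raw = -1.3179 - 0.05*-29.0864 = 0.1364
Step 3: Project onto [0, 5].
x_proj = clip(-1.184) = 0.0
y_proj = clip(0.1364) = 0.1364
Step 4: Evaluate f.
f(0.0, 0.1364) = -0.9425


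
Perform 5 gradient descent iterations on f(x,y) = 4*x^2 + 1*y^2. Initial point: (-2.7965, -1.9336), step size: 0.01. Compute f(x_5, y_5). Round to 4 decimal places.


Gradient descent on f(x,y) = 4*x^2 + 1*y^2.
Starting point: (-2.7965, -1.9336), alpha = 0.01
Step 1: grad_x = 2*4*-2.7965 = -22.372, grad_y = 2*1*-1.9336 = -3.8672
  x_1 = -2.7965 - 0.01*-22.372 = -2.5728
  y_1 = -1.9336 - 0.01*-3.8672 = -1.8949
Step 2: grad_x = 2*4*-2.5728 = -20.5822, grad_y = 2*1*-1.8949 = -3.7899
  x_2 = -2.5728 - 0.01*-20.5822 = -2.367
  y_2 = -1.8949 - 0.01*-3.7899 = -1.857
Step 3: grad_x = 2*4*-2.367 = -18.9357, grad_y = 2*1*-1.857 = -3.7141
  x_3 = -2.367 - 0.01*-18.9357 = -2.1776
  y_3 = -1.857 - 0.01*-3.7141 = -1.8199
Step 4: grad_x = 2*4*-2.1776 = -17.4208, grad_y = 2*1*-1.8199 = -3.6398
  x_4 = -2.1776 - 0.01*-17.4208 = -2.0034
  y_4 = -1.8199 - 0.01*-3.6398 = -1.7835
Step 5: grad_x = 2*4*-2.0034 = -16.0271, grad_y = 2*1*-1.7835 = -3.567
  x_5 = -2.0034 - 0.01*-16.0271 = -1.8431
  y_5 = -1.7835 - 0.01*-3.567 = -1.7478
f(-1.8431, -1.7478) = 4*(-1.8431)^2 + 1*(-1.7478)^2 = 16.6433
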